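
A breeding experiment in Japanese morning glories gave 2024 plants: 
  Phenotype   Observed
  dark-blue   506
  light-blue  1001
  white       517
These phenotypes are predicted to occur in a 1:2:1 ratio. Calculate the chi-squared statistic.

The 1:2:1 ratio has 4 parts, so with N = 2024 the expected counts are:
  dark-blue: 2024 × 1/4 = 506
  light-blue: 2024 × 2/4 = 1012
  white: 2024 × 1/4 = 506
χ² = Σ (O − E)² / E
  dark-blue: (506 − 506)² / 506 = 0.0000
  light-blue: (1001 − 1012)² / 1012 = 0.1196
  white: (517 − 506)² / 506 = 0.2391
χ² = 0.0000 + 0.1196 + 0.2391 = 0.3587 ≈ 0.359

0.359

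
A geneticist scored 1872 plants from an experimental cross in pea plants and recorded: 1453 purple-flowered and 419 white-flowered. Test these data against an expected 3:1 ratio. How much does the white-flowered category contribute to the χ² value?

5.130

Total ratio parts = 4. Expected numbers out of 1872:
  purple-flowered: 1872 × 3/4 = 1404
  white-flowered: 1872 × 1/4 = 468
Contribution of white-flowered: (419 − 468)² / 468 = 5.1303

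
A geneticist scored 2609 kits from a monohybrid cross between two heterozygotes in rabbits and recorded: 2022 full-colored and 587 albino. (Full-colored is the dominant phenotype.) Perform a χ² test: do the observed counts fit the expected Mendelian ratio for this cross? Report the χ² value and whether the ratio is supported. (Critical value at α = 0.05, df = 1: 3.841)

For a monohybrid cross between heterozygotes with complete dominance, the expected phenotypic ratio is 3:1.
Total ratio parts = 4. Expected numbers out of 2609:
  full-colored: 2609 × 3/4 = 1956.75
  albino: 2609 × 1/4 = 652.25
χ² = Σ (O − E)² / E
  full-colored: (2022 − 1956.75)² / 1956.75 = 2.1758
  albino: (587 − 652.25)² / 652.25 = 6.5275
χ² = 2.1758 + 6.5275 = 8.7033 ≈ 8.703
Degrees of freedom = 2 − 1 = 1; critical value at α = 0.05 is 3.841.
Since 8.703 > 3.841, we reject the null hypothesis — the data do not fit the 3:1 ratio.

8.703; not consistent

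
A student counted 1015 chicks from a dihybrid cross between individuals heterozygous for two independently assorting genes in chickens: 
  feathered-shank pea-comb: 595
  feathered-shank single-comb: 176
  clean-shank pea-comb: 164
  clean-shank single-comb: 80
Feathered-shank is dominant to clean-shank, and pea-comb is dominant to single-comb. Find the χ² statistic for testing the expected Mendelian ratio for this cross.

A dihybrid F₂ with independent assortment and complete dominance at both loci gives a 9:3:3:1 phenotypic ratio.
Expected counts for N = 1015 under a 9:3:3:1 ratio (total parts = 16):
  feathered-shank pea-comb: 1015 × 9/16 = 570.9375
  feathered-shank single-comb: 1015 × 3/16 = 190.3125
  clean-shank pea-comb: 1015 × 3/16 = 190.3125
  clean-shank single-comb: 1015 × 1/16 = 63.4375
χ² = Σ (O − E)² / E
  feathered-shank pea-comb: (595 − 570.9375)² / 570.9375 = 1.0141
  feathered-shank single-comb: (176 − 190.3125)² / 190.3125 = 1.0764
  clean-shank pea-comb: (164 − 190.3125)² / 190.3125 = 3.6380
  clean-shank single-comb: (80 − 63.4375)² / 63.4375 = 4.3242
χ² = 1.0141 + 1.0764 + 3.6380 + 4.3242 = 10.0527 ≈ 10.053

10.053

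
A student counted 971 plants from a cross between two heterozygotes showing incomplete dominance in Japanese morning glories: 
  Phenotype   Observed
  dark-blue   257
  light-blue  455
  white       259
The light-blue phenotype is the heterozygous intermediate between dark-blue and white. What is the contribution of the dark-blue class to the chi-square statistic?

0.837

With incomplete dominance, a heterozygote × heterozygote cross gives a 1:2:1 phenotypic ratio.
The 1:2:1 ratio has 4 parts, so with N = 971 the expected counts are:
  dark-blue: 971 × 1/4 = 242.75
  light-blue: 971 × 2/4 = 485.5
  white: 971 × 1/4 = 242.75
Contribution of dark-blue: (257 − 242.75)² / 242.75 = 0.8365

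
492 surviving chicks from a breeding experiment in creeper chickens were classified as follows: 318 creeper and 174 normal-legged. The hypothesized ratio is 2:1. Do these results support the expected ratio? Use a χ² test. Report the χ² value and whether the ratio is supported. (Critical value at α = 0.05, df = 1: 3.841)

Under the 2:1 hypothesis (Σ ratio = 3, N = 492):
  creeper: 492 × 2/3 = 328
  normal-legged: 492 × 1/3 = 164
χ² = Σ (O − E)² / E
  creeper: (318 − 328)² / 328 = 0.3049
  normal-legged: (174 − 164)² / 164 = 0.6098
χ² = 0.3049 + 0.6098 = 0.9147 ≈ 0.915
Degrees of freedom = 2 − 1 = 1; critical value at α = 0.05 is 3.841.
Since 0.915 < 3.841, we fail to reject the null hypothesis — the data are consistent with the 2:1 ratio.

0.915; consistent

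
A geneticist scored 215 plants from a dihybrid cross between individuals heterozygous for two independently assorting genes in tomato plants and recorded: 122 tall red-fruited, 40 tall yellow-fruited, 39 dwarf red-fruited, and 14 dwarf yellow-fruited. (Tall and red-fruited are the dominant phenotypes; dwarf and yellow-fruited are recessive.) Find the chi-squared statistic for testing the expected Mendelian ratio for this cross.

A dihybrid F₂ with independent assortment and complete dominance at both loci gives a 9:3:3:1 phenotypic ratio.
The 9:3:3:1 ratio has 16 parts, so with N = 215 the expected counts are:
  tall red-fruited: 215 × 9/16 = 120.9375
  tall yellow-fruited: 215 × 3/16 = 40.3125
  dwarf red-fruited: 215 × 3/16 = 40.3125
  dwarf yellow-fruited: 215 × 1/16 = 13.4375
χ² = Σ (O − E)² / E
  tall red-fruited: (122 − 120.9375)² / 120.9375 = 0.0093
  tall yellow-fruited: (40 − 40.3125)² / 40.3125 = 0.0024
  dwarf red-fruited: (39 − 40.3125)² / 40.3125 = 0.0427
  dwarf yellow-fruited: (14 − 13.4375)² / 13.4375 = 0.0235
χ² = 0.0093 + 0.0024 + 0.0427 + 0.0235 = 0.0779 ≈ 0.078

0.078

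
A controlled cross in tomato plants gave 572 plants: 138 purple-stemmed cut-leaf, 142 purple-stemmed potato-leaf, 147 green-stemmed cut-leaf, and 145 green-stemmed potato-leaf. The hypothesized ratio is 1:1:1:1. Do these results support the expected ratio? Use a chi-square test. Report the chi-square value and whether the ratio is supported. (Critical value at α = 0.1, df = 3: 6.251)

0.322; consistent

The 1:1:1:1 ratio has 4 parts, so with N = 572 the expected counts are:
  purple-stemmed cut-leaf: 572 × 1/4 = 143
  purple-stemmed potato-leaf: 572 × 1/4 = 143
  green-stemmed cut-leaf: 572 × 1/4 = 143
  green-stemmed potato-leaf: 572 × 1/4 = 143
χ² = Σ (O − E)² / E
  purple-stemmed cut-leaf: (138 − 143)² / 143 = 0.1748
  purple-stemmed potato-leaf: (142 − 143)² / 143 = 0.0070
  green-stemmed cut-leaf: (147 − 143)² / 143 = 0.1119
  green-stemmed potato-leaf: (145 − 143)² / 143 = 0.0280
χ² = 0.1748 + 0.0070 + 0.1119 + 0.0280 = 0.3217 ≈ 0.322
Degrees of freedom = 4 − 1 = 3; critical value at α = 0.1 is 6.251.
Since 0.322 < 6.251, we fail to reject the null hypothesis — the data are consistent with the 1:1:1:1 ratio.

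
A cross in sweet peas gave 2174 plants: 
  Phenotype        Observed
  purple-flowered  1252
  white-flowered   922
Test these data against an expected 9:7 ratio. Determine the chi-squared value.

Expected counts for N = 2174 under a 9:7 ratio (total parts = 16):
  purple-flowered: 2174 × 9/16 = 1222.875
  white-flowered: 2174 × 7/16 = 951.125
χ² = Σ (O − E)² / E
  purple-flowered: (1252 − 1222.875)² / 1222.875 = 0.6937
  white-flowered: (922 − 951.125)² / 951.125 = 0.8919
χ² = 0.6937 + 0.8919 = 1.5856 ≈ 1.586

1.586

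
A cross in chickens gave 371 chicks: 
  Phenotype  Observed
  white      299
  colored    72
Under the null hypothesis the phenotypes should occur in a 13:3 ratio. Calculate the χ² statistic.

The 13:3 ratio has 16 parts, so with N = 371 the expected counts are:
  white: 371 × 13/16 = 301.4375
  colored: 371 × 3/16 = 69.5625
χ² = Σ (O − E)² / E
  white: (299 − 301.4375)² / 301.4375 = 0.0197
  colored: (72 − 69.5625)² / 69.5625 = 0.0854
χ² = 0.0197 + 0.0854 = 0.1051 ≈ 0.105

0.105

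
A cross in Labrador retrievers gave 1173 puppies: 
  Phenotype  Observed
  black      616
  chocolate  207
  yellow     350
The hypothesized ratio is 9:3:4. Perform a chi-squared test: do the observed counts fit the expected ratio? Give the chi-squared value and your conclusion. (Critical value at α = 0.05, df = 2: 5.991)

The 9:3:4 ratio has 16 parts, so with N = 1173 the expected counts are:
  black: 1173 × 9/16 = 659.8125
  chocolate: 1173 × 3/16 = 219.9375
  yellow: 1173 × 4/16 = 293.25
χ² = Σ (O − E)² / E
  black: (616 − 659.8125)² / 659.8125 = 2.9092
  chocolate: (207 − 219.9375)² / 219.9375 = 0.7610
  yellow: (350 − 293.25)² / 293.25 = 10.9823
χ² = 2.9092 + 0.7610 + 10.9823 = 14.6525 ≈ 14.653
Degrees of freedom = 3 − 1 = 2; critical value at α = 0.05 is 5.991.
Since 14.653 > 5.991, we reject the null hypothesis — the data do not fit the 9:3:4 ratio.

14.653; not consistent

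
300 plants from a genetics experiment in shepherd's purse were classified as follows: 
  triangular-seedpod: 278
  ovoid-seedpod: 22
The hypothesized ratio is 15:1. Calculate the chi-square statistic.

The 15:1 ratio has 16 parts, so with N = 300 the expected counts are:
  triangular-seedpod: 300 × 15/16 = 281.25
  ovoid-seedpod: 300 × 1/16 = 18.75
χ² = Σ (O − E)² / E
  triangular-seedpod: (278 − 281.25)² / 281.25 = 0.0376
  ovoid-seedpod: (22 − 18.75)² / 18.75 = 0.5633
χ² = 0.0376 + 0.5633 = 0.6009 ≈ 0.601

0.601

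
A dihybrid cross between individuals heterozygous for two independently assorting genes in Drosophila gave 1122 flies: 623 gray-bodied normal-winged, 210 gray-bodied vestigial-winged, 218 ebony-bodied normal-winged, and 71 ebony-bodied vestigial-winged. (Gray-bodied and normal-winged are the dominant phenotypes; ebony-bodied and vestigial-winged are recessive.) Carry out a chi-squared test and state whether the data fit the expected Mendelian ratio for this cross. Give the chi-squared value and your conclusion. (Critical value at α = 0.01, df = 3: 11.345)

0.393; consistent

A dihybrid F₂ with independent assortment and complete dominance at both loci gives a 9:3:3:1 phenotypic ratio.
Expected counts for N = 1122 under a 9:3:3:1 ratio (total parts = 16):
  gray-bodied normal-winged: 1122 × 9/16 = 631.125
  gray-bodied vestigial-winged: 1122 × 3/16 = 210.375
  ebony-bodied normal-winged: 1122 × 3/16 = 210.375
  ebony-bodied vestigial-winged: 1122 × 1/16 = 70.125
χ² = Σ (O − E)² / E
  gray-bodied normal-winged: (623 − 631.125)² / 631.125 = 0.1046
  gray-bodied vestigial-winged: (210 − 210.375)² / 210.375 = 0.0007
  ebony-bodied normal-winged: (218 − 210.375)² / 210.375 = 0.2764
  ebony-bodied vestigial-winged: (71 − 70.125)² / 70.125 = 0.0109
χ² = 0.1046 + 0.0007 + 0.2764 + 0.0109 = 0.3926 ≈ 0.393
Degrees of freedom = 4 − 1 = 3; critical value at α = 0.01 is 11.345.
Since 0.393 < 11.345, we fail to reject the null hypothesis — the data are consistent with the 9:3:3:1 ratio.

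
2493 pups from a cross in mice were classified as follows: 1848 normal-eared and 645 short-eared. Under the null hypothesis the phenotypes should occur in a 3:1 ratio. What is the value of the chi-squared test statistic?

1.012

Expected counts for N = 2493 under a 3:1 ratio (total parts = 4):
  normal-eared: 2493 × 3/4 = 1869.75
  short-eared: 2493 × 1/4 = 623.25
χ² = Σ (O − E)² / E
  normal-eared: (1848 − 1869.75)² / 1869.75 = 0.2530
  short-eared: (645 − 623.25)² / 623.25 = 0.7590
χ² = 0.2530 + 0.7590 = 1.012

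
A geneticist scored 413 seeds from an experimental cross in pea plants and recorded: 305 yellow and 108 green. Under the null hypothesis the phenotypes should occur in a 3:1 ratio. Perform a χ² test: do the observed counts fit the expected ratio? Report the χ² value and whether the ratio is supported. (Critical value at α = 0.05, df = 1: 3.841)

0.291; consistent

Under the 3:1 hypothesis (Σ ratio = 4, N = 413):
  yellow: 413 × 3/4 = 309.75
  green: 413 × 1/4 = 103.25
χ² = Σ (O − E)² / E
  yellow: (305 − 309.75)² / 309.75 = 0.0728
  green: (108 − 103.25)² / 103.25 = 0.2185
χ² = 0.0728 + 0.2185 = 0.2913 ≈ 0.291
Degrees of freedom = 2 − 1 = 1; critical value at α = 0.05 is 3.841.
Since 0.291 < 3.841, we fail to reject the null hypothesis — the data are consistent with the 3:1 ratio.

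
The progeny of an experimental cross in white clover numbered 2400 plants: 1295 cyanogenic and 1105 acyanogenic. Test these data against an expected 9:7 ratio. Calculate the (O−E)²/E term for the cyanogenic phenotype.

2.241

Under the 9:7 hypothesis (Σ ratio = 16, N = 2400):
  cyanogenic: 2400 × 9/16 = 1350
  acyanogenic: 2400 × 7/16 = 1050
Contribution of cyanogenic: (1295 − 1350)² / 1350 = 2.2407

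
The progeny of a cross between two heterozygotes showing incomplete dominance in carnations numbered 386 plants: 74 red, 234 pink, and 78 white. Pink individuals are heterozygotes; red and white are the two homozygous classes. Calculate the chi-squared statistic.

With incomplete dominance, a heterozygote × heterozygote cross gives a 1:2:1 phenotypic ratio.
Under the 1:2:1 hypothesis (Σ ratio = 4, N = 386):
  red: 386 × 1/4 = 96.5
  pink: 386 × 2/4 = 193
  white: 386 × 1/4 = 96.5
χ² = Σ (O − E)² / E
  red: (74 − 96.5)² / 96.5 = 5.2461
  pink: (234 − 193)² / 193 = 8.7098
  white: (78 − 96.5)² / 96.5 = 3.5466
χ² = 5.2461 + 8.7098 + 3.5466 = 17.5025 ≈ 17.503

17.503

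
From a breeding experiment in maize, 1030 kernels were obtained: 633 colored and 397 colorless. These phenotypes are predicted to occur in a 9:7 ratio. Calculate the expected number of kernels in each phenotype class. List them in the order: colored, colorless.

Under the 9:7 hypothesis (Σ ratio = 16, N = 1030):
  colored: 1030 × 9/16 = 579.375
  colorless: 1030 × 7/16 = 450.625

579.375, 450.625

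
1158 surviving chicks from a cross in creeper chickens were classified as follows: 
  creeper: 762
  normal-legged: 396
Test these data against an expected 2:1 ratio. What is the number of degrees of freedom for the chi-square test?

A goodness-of-fit test with 2 phenotype classes has df = 2 − 1 = 1.

1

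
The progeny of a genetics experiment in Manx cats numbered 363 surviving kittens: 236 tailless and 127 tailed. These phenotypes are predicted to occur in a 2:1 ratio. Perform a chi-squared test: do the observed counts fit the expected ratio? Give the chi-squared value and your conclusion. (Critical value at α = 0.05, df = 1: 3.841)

0.446; consistent

Under the 2:1 hypothesis (Σ ratio = 3, N = 363):
  tailless: 363 × 2/3 = 242
  tailed: 363 × 1/3 = 121
χ² = Σ (O − E)² / E
  tailless: (236 − 242)² / 242 = 0.1488
  tailed: (127 − 121)² / 121 = 0.2975
χ² = 0.1488 + 0.2975 = 0.4463 ≈ 0.446
Degrees of freedom = 2 − 1 = 1; critical value at α = 0.05 is 3.841.
Since 0.446 < 3.841, we fail to reject the null hypothesis — the data are consistent with the 2:1 ratio.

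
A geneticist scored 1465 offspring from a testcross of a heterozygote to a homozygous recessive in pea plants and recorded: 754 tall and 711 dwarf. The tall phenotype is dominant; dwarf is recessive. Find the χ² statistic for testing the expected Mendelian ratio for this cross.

1.262

A testcross of a heterozygote (Aa × aa) gives a 1:1 phenotypic ratio.
Total ratio parts = 2. Expected numbers out of 1465:
  tall: 1465 × 1/2 = 732.5
  dwarf: 1465 × 1/2 = 732.5
χ² = Σ (O − E)² / E
  tall: (754 − 732.5)² / 732.5 = 0.6311
  dwarf: (711 − 732.5)² / 732.5 = 0.6311
χ² = 0.6311 + 0.6311 = 1.2622 ≈ 1.262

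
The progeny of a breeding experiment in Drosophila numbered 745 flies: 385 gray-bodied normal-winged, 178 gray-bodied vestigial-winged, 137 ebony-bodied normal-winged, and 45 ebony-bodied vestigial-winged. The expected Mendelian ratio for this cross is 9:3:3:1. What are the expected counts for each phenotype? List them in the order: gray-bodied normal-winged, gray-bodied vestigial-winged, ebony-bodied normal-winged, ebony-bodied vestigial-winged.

419.0625, 139.6875, 139.6875, 46.5625

Under the 9:3:3:1 hypothesis (Σ ratio = 16, N = 745):
  gray-bodied normal-winged: 745 × 9/16 = 419.0625
  gray-bodied vestigial-winged: 745 × 3/16 = 139.6875
  ebony-bodied normal-winged: 745 × 3/16 = 139.6875
  ebony-bodied vestigial-winged: 745 × 1/16 = 46.5625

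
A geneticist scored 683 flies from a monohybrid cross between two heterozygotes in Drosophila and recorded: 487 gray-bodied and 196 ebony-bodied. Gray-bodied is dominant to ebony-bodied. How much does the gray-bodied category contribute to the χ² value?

1.245

For a monohybrid cross between heterozygotes with complete dominance, the expected phenotypic ratio is 3:1.
Under the 3:1 hypothesis (Σ ratio = 4, N = 683):
  gray-bodied: 683 × 3/4 = 512.25
  ebony-bodied: 683 × 1/4 = 170.75
Contribution of gray-bodied: (487 − 512.25)² / 512.25 = 1.2446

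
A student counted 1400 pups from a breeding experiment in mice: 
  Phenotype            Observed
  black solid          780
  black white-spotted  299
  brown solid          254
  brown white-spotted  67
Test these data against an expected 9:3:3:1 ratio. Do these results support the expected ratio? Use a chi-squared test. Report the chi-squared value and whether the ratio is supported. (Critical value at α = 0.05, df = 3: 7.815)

Under the 9:3:3:1 hypothesis (Σ ratio = 16, N = 1400):
  black solid: 1400 × 9/16 = 787.5
  black white-spotted: 1400 × 3/16 = 262.5
  brown solid: 1400 × 3/16 = 262.5
  brown white-spotted: 1400 × 1/16 = 87.5
χ² = Σ (O − E)² / E
  black solid: (780 − 787.5)² / 787.5 = 0.0714
  black white-spotted: (299 − 262.5)² / 262.5 = 5.0752
  brown solid: (254 − 262.5)² / 262.5 = 0.2752
  brown white-spotted: (67 − 87.5)² / 87.5 = 4.8029
χ² = 0.0714 + 5.0752 + 0.2752 + 4.8029 = 10.2247 ≈ 10.225
Degrees of freedom = 4 − 1 = 3; critical value at α = 0.05 is 7.815.
Since 10.225 > 7.815, we reject the null hypothesis — the data do not fit the 9:3:3:1 ratio.

10.225; not consistent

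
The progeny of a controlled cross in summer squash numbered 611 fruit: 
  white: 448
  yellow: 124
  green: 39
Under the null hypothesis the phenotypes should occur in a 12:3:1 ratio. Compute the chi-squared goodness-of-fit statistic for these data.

Expected counts for N = 611 under a 12:3:1 ratio (total parts = 16):
  white: 611 × 12/16 = 458.25
  yellow: 611 × 3/16 = 114.5625
  green: 611 × 1/16 = 38.1875
χ² = Σ (O − E)² / E
  white: (448 − 458.25)² / 458.25 = 0.2293
  yellow: (124 − 114.5625)² / 114.5625 = 0.7774
  green: (39 − 38.1875)² / 38.1875 = 0.0173
χ² = 0.2293 + 0.7774 + 0.0173 = 1.024

1.024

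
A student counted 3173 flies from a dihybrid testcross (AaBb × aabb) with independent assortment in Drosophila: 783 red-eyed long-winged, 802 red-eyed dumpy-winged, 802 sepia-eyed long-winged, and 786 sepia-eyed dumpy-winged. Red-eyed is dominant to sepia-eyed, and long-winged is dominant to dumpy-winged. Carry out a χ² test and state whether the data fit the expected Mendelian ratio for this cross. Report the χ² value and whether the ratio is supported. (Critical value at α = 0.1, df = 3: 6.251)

0.392; consistent

A dihybrid testcross with independent assortment gives a 1:1:1:1 ratio.
Expected counts for N = 3173 under a 1:1:1:1 ratio (total parts = 4):
  red-eyed long-winged: 3173 × 1/4 = 793.25
  red-eyed dumpy-winged: 3173 × 1/4 = 793.25
  sepia-eyed long-winged: 3173 × 1/4 = 793.25
  sepia-eyed dumpy-winged: 3173 × 1/4 = 793.25
χ² = Σ (O − E)² / E
  red-eyed long-winged: (783 − 793.25)² / 793.25 = 0.1324
  red-eyed dumpy-winged: (802 − 793.25)² / 793.25 = 0.0965
  sepia-eyed long-winged: (802 − 793.25)² / 793.25 = 0.0965
  sepia-eyed dumpy-winged: (786 − 793.25)² / 793.25 = 0.0663
χ² = 0.1324 + 0.0965 + 0.0965 + 0.0663 = 0.3917 ≈ 0.392
Degrees of freedom = 4 − 1 = 3; critical value at α = 0.1 is 6.251.
Since 0.392 < 6.251, we fail to reject the null hypothesis — the data are consistent with the 1:1:1:1 ratio.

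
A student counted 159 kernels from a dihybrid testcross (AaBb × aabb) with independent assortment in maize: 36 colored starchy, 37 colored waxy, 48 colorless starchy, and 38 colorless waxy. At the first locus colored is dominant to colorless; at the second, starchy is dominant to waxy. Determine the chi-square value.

2.333

A dihybrid testcross with independent assortment gives a 1:1:1:1 ratio.
The 1:1:1:1 ratio has 4 parts, so with N = 159 the expected counts are:
  colored starchy: 159 × 1/4 = 39.75
  colored waxy: 159 × 1/4 = 39.75
  colorless starchy: 159 × 1/4 = 39.75
  colorless waxy: 159 × 1/4 = 39.75
χ² = Σ (O − E)² / E
  colored starchy: (36 − 39.75)² / 39.75 = 0.3538
  colored waxy: (37 − 39.75)² / 39.75 = 0.1903
  colorless starchy: (48 − 39.75)² / 39.75 = 1.7123
  colorless waxy: (38 − 39.75)² / 39.75 = 0.0770
χ² = 0.3538 + 0.1903 + 1.7123 + 0.0770 = 2.3334 ≈ 2.333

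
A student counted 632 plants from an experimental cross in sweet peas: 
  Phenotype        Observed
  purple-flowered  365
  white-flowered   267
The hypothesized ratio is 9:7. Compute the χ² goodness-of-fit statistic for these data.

The 9:7 ratio has 16 parts, so with N = 632 the expected counts are:
  purple-flowered: 632 × 9/16 = 355.5
  white-flowered: 632 × 7/16 = 276.5
χ² = Σ (O − E)² / E
  purple-flowered: (365 − 355.5)² / 355.5 = 0.2539
  white-flowered: (267 − 276.5)² / 276.5 = 0.3264
χ² = 0.2539 + 0.3264 = 0.5803 ≈ 0.580

0.580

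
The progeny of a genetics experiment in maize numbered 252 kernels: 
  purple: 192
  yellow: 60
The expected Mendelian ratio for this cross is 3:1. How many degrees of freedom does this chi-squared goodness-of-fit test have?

1

A goodness-of-fit test with 2 phenotype classes has df = 2 − 1 = 1.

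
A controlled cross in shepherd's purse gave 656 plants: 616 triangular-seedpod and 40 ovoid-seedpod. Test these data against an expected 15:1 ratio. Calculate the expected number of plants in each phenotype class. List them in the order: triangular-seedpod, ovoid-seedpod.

615, 41

The 15:1 ratio has 16 parts, so with N = 656 the expected counts are:
  triangular-seedpod: 656 × 15/16 = 615
  ovoid-seedpod: 656 × 1/16 = 41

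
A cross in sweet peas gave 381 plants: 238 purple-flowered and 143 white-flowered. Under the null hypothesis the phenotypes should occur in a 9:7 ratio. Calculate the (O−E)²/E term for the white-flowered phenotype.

Under the 9:7 hypothesis (Σ ratio = 16, N = 381):
  purple-flowered: 381 × 9/16 = 214.3125
  white-flowered: 381 × 7/16 = 166.6875
Contribution of white-flowered: (143 − 166.6875)² / 166.6875 = 3.3662

3.366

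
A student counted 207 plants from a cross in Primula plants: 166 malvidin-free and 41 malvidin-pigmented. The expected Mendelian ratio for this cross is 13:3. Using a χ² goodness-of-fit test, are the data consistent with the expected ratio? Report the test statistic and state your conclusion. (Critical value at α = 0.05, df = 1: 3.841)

Expected counts for N = 207 under a 13:3 ratio (total parts = 16):
  malvidin-free: 207 × 13/16 = 168.1875
  malvidin-pigmented: 207 × 3/16 = 38.8125
χ² = Σ (O − E)² / E
  malvidin-free: (166 − 168.1875)² / 168.1875 = 0.0285
  malvidin-pigmented: (41 − 38.8125)² / 38.8125 = 0.1233
χ² = 0.0285 + 0.1233 = 0.1518 ≈ 0.152
Degrees of freedom = 2 − 1 = 1; critical value at α = 0.05 is 3.841.
Since 0.152 < 3.841, we fail to reject the null hypothesis — the data are consistent with the 13:3 ratio.

0.152; consistent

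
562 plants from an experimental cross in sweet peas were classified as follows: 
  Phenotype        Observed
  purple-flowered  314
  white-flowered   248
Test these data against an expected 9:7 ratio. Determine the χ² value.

Total ratio parts = 16. Expected numbers out of 562:
  purple-flowered: 562 × 9/16 = 316.125
  white-flowered: 562 × 7/16 = 245.875
χ² = Σ (O − E)² / E
  purple-flowered: (314 − 316.125)² / 316.125 = 0.0143
  white-flowered: (248 − 245.875)² / 245.875 = 0.0184
χ² = 0.0143 + 0.0184 = 0.0327 ≈ 0.033

0.033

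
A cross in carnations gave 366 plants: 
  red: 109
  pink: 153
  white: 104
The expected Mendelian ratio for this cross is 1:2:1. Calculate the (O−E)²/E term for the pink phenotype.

Total ratio parts = 4. Expected numbers out of 366:
  red: 366 × 1/4 = 91.5
  pink: 366 × 2/4 = 183
  white: 366 × 1/4 = 91.5
Contribution of pink: (153 − 183)² / 183 = 4.9180

4.918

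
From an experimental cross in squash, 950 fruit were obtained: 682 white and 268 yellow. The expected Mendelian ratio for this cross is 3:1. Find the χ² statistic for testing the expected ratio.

5.222

The 3:1 ratio has 4 parts, so with N = 950 the expected counts are:
  white: 950 × 3/4 = 712.5
  yellow: 950 × 1/4 = 237.5
χ² = Σ (O − E)² / E
  white: (682 − 712.5)² / 712.5 = 1.3056
  yellow: (268 − 237.5)² / 237.5 = 3.9168
χ² = 1.3056 + 3.9168 = 5.2224 ≈ 5.222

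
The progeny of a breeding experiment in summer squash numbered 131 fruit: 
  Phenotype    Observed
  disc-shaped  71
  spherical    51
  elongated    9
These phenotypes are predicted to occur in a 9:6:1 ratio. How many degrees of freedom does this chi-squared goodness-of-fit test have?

2

A goodness-of-fit test with 3 phenotype classes has df = 3 − 1 = 2.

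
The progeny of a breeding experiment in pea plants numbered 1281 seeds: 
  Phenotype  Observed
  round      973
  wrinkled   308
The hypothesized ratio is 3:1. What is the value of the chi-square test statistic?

0.625

Total ratio parts = 4. Expected numbers out of 1281:
  round: 1281 × 3/4 = 960.75
  wrinkled: 1281 × 1/4 = 320.25
χ² = Σ (O − E)² / E
  round: (973 − 960.75)² / 960.75 = 0.1562
  wrinkled: (308 − 320.25)² / 320.25 = 0.4686
χ² = 0.1562 + 0.4686 = 0.6248 ≈ 0.625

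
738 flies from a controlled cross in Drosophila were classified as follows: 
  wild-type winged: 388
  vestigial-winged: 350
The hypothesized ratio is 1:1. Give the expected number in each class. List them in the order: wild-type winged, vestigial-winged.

Total ratio parts = 2. Expected numbers out of 738:
  wild-type winged: 738 × 1/2 = 369
  vestigial-winged: 738 × 1/2 = 369

369, 369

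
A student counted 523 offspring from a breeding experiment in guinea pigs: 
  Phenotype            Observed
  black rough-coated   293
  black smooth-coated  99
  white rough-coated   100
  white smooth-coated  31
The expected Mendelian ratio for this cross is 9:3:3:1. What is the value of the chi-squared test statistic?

Total ratio parts = 16. Expected numbers out of 523:
  black rough-coated: 523 × 9/16 = 294.1875
  black smooth-coated: 523 × 3/16 = 98.0625
  white rough-coated: 523 × 3/16 = 98.0625
  white smooth-coated: 523 × 1/16 = 32.6875
χ² = Σ (O − E)² / E
  black rough-coated: (293 − 294.1875)² / 294.1875 = 0.0048
  black smooth-coated: (99 − 98.0625)² / 98.0625 = 0.0090
  white rough-coated: (100 − 98.0625)² / 98.0625 = 0.0383
  white smooth-coated: (31 − 32.6875)² / 32.6875 = 0.0871
χ² = 0.0048 + 0.0090 + 0.0383 + 0.0871 = 0.1392 ≈ 0.139

0.139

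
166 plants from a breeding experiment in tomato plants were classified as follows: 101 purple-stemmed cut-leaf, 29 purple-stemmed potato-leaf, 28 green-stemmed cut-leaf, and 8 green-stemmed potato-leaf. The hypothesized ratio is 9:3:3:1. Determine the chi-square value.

1.625

Total ratio parts = 16. Expected numbers out of 166:
  purple-stemmed cut-leaf: 166 × 9/16 = 93.375
  purple-stemmed potato-leaf: 166 × 3/16 = 31.125
  green-stemmed cut-leaf: 166 × 3/16 = 31.125
  green-stemmed potato-leaf: 166 × 1/16 = 10.375
χ² = Σ (O − E)² / E
  purple-stemmed cut-leaf: (101 − 93.375)² / 93.375 = 0.6227
  purple-stemmed potato-leaf: (29 − 31.125)² / 31.125 = 0.1451
  green-stemmed cut-leaf: (28 − 31.125)² / 31.125 = 0.3138
  green-stemmed potato-leaf: (8 − 10.375)² / 10.375 = 0.5437
χ² = 0.6227 + 0.1451 + 0.3138 + 0.5437 = 1.6253 ≈ 1.625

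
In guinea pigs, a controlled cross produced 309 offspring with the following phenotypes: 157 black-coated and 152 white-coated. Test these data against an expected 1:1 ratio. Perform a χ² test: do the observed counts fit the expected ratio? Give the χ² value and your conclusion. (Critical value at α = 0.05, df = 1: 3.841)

0.081; consistent

Under the 1:1 hypothesis (Σ ratio = 2, N = 309):
  black-coated: 309 × 1/2 = 154.5
  white-coated: 309 × 1/2 = 154.5
χ² = Σ (O − E)² / E
  black-coated: (157 − 154.5)² / 154.5 = 0.0405
  white-coated: (152 − 154.5)² / 154.5 = 0.0405
χ² = 0.0405 + 0.0405 = 0.081
Degrees of freedom = 2 − 1 = 1; critical value at α = 0.05 is 3.841.
Since 0.081 < 3.841, we fail to reject the null hypothesis — the data are consistent with the 1:1 ratio.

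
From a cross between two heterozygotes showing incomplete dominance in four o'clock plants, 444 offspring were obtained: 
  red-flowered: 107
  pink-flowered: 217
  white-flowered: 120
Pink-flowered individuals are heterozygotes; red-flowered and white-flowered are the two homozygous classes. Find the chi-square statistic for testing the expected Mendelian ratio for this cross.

0.986

With incomplete dominance, a heterozygote × heterozygote cross gives a 1:2:1 phenotypic ratio.
Under the 1:2:1 hypothesis (Σ ratio = 4, N = 444):
  red-flowered: 444 × 1/4 = 111
  pink-flowered: 444 × 2/4 = 222
  white-flowered: 444 × 1/4 = 111
χ² = Σ (O − E)² / E
  red-flowered: (107 − 111)² / 111 = 0.1441
  pink-flowered: (217 − 222)² / 222 = 0.1126
  white-flowered: (120 − 111)² / 111 = 0.7297
χ² = 0.1441 + 0.1126 + 0.7297 = 0.9864 ≈ 0.986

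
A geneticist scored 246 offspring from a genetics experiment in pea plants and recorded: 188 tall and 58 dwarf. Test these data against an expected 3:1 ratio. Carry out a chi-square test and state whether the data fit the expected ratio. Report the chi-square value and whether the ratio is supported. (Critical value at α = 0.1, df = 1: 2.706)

The 3:1 ratio has 4 parts, so with N = 246 the expected counts are:
  tall: 246 × 3/4 = 184.5
  dwarf: 246 × 1/4 = 61.5
χ² = Σ (O − E)² / E
  tall: (188 − 184.5)² / 184.5 = 0.0664
  dwarf: (58 − 61.5)² / 61.5 = 0.1992
χ² = 0.0664 + 0.1992 = 0.2656 ≈ 0.266
Degrees of freedom = 2 − 1 = 1; critical value at α = 0.1 is 2.706.
Since 0.266 < 2.706, we fail to reject the null hypothesis — the data are consistent with the 3:1 ratio.

0.266; consistent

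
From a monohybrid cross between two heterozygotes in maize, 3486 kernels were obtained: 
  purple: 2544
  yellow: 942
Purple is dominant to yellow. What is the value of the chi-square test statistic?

For a monohybrid cross between heterozygotes with complete dominance, the expected phenotypic ratio is 3:1.
Total ratio parts = 4. Expected numbers out of 3486:
  purple: 3486 × 3/4 = 2614.5
  yellow: 3486 × 1/4 = 871.5
χ² = Σ (O − E)² / E
  purple: (2544 − 2614.5)² / 2614.5 = 1.9010
  yellow: (942 − 871.5)² / 871.5 = 5.7031
χ² = 1.9010 + 5.7031 = 7.6041 ≈ 7.604

7.604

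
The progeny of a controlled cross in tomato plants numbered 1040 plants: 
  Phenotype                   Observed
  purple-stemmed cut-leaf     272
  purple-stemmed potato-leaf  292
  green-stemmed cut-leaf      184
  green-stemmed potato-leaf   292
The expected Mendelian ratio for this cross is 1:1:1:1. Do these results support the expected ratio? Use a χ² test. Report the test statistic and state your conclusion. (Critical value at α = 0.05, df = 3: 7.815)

30.646; not consistent

Expected counts for N = 1040 under a 1:1:1:1 ratio (total parts = 4):
  purple-stemmed cut-leaf: 1040 × 1/4 = 260
  purple-stemmed potato-leaf: 1040 × 1/4 = 260
  green-stemmed cut-leaf: 1040 × 1/4 = 260
  green-stemmed potato-leaf: 1040 × 1/4 = 260
χ² = Σ (O − E)² / E
  purple-stemmed cut-leaf: (272 − 260)² / 260 = 0.5538
  purple-stemmed potato-leaf: (292 − 260)² / 260 = 3.9385
  green-stemmed cut-leaf: (184 − 260)² / 260 = 22.2154
  green-stemmed potato-leaf: (292 − 260)² / 260 = 3.9385
χ² = 0.5538 + 3.9385 + 22.2154 + 3.9385 = 30.6462 ≈ 30.646
Degrees of freedom = 4 − 1 = 3; critical value at α = 0.05 is 7.815.
Since 30.646 > 7.815, we reject the null hypothesis — the data do not fit the 1:1:1:1 ratio.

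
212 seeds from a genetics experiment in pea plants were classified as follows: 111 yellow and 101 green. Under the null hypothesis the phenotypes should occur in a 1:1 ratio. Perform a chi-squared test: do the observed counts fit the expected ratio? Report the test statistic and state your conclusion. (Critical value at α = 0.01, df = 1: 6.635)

0.472; consistent

Under the 1:1 hypothesis (Σ ratio = 2, N = 212):
  yellow: 212 × 1/2 = 106
  green: 212 × 1/2 = 106
χ² = Σ (O − E)² / E
  yellow: (111 − 106)² / 106 = 0.2358
  green: (101 − 106)² / 106 = 0.2358
χ² = 0.2358 + 0.2358 = 0.4716 ≈ 0.472
Degrees of freedom = 2 − 1 = 1; critical value at α = 0.01 is 6.635.
Since 0.472 < 6.635, we fail to reject the null hypothesis — the data are consistent with the 1:1 ratio.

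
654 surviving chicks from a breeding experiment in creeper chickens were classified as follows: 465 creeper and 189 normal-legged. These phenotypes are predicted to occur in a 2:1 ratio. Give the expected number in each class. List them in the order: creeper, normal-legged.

Expected counts for N = 654 under a 2:1 ratio (total parts = 3):
  creeper: 654 × 2/3 = 436
  normal-legged: 654 × 1/3 = 218

436, 218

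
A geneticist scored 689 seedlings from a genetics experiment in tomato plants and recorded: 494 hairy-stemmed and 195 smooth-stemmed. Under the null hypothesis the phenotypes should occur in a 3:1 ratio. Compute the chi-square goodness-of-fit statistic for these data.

4.006

Total ratio parts = 4. Expected numbers out of 689:
  hairy-stemmed: 689 × 3/4 = 516.75
  smooth-stemmed: 689 × 1/4 = 172.25
χ² = Σ (O − E)² / E
  hairy-stemmed: (494 − 516.75)² / 516.75 = 1.0016
  smooth-stemmed: (195 − 172.25)² / 172.25 = 3.0047
χ² = 1.0016 + 3.0047 = 4.0063 ≈ 4.006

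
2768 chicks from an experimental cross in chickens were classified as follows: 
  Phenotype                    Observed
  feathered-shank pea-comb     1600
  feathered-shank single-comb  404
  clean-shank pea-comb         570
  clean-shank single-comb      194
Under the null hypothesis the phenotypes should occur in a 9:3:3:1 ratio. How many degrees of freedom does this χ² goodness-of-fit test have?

3

A goodness-of-fit test with 4 phenotype classes has df = 4 − 1 = 3.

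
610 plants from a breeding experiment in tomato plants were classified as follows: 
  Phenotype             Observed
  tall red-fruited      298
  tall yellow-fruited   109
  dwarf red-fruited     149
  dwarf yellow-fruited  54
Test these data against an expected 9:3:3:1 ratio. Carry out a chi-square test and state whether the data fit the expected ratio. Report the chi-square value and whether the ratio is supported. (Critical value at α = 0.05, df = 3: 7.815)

23.279; not consistent

Under the 9:3:3:1 hypothesis (Σ ratio = 16, N = 610):
  tall red-fruited: 610 × 9/16 = 343.125
  tall yellow-fruited: 610 × 3/16 = 114.375
  dwarf red-fruited: 610 × 3/16 = 114.375
  dwarf yellow-fruited: 610 × 1/16 = 38.125
χ² = Σ (O − E)² / E
  tall red-fruited: (298 − 343.125)² / 343.125 = 5.9345
  tall yellow-fruited: (109 − 114.375)² / 114.375 = 0.2526
  dwarf red-fruited: (149 − 114.375)² / 114.375 = 10.4821
  dwarf yellow-fruited: (54 − 38.125)² / 38.125 = 6.6102
χ² = 5.9345 + 0.2526 + 10.4821 + 6.6102 = 23.2794 ≈ 23.279
Degrees of freedom = 4 − 1 = 3; critical value at α = 0.05 is 7.815.
Since 23.279 > 7.815, we reject the null hypothesis — the data do not fit the 9:3:3:1 ratio.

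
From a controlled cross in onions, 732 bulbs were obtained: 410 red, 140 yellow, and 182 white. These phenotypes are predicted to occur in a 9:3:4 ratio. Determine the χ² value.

Under the 9:3:4 hypothesis (Σ ratio = 16, N = 732):
  red: 732 × 9/16 = 411.75
  yellow: 732 × 3/16 = 137.25
  white: 732 × 4/16 = 183
χ² = Σ (O − E)² / E
  red: (410 − 411.75)² / 411.75 = 0.0074
  yellow: (140 − 137.25)² / 137.25 = 0.0551
  white: (182 − 183)² / 183 = 0.0055
χ² = 0.0074 + 0.0551 + 0.0055 = 0.068

0.068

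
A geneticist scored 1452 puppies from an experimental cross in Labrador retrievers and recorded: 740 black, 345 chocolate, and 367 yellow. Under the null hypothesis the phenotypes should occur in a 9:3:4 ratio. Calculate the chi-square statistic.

The 9:3:4 ratio has 16 parts, so with N = 1452 the expected counts are:
  black: 1452 × 9/16 = 816.75
  chocolate: 1452 × 3/16 = 272.25
  yellow: 1452 × 4/16 = 363
χ² = Σ (O − E)² / E
  black: (740 − 816.75)² / 816.75 = 7.2122
  chocolate: (345 − 272.25)² / 272.25 = 19.4401
  yellow: (367 − 363)² / 363 = 0.0441
χ² = 7.2122 + 19.4401 + 0.0441 = 26.6964 ≈ 26.696

26.696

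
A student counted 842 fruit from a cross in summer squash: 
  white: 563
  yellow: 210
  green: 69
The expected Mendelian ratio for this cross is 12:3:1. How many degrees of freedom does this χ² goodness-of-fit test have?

A goodness-of-fit test with 3 phenotype classes has df = 3 − 1 = 2.

2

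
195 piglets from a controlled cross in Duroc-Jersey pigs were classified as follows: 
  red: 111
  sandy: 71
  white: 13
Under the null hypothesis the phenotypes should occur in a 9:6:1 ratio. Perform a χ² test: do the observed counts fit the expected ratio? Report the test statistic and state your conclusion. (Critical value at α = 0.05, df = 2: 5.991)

0.132; consistent

The 9:6:1 ratio has 16 parts, so with N = 195 the expected counts are:
  red: 195 × 9/16 = 109.6875
  sandy: 195 × 6/16 = 73.125
  white: 195 × 1/16 = 12.1875
χ² = Σ (O − E)² / E
  red: (111 − 109.6875)² / 109.6875 = 0.0157
  sandy: (71 − 73.125)² / 73.125 = 0.0618
  white: (13 − 12.1875)² / 12.1875 = 0.0542
χ² = 0.0157 + 0.0618 + 0.0542 = 0.1317 ≈ 0.132
Degrees of freedom = 3 − 1 = 2; critical value at α = 0.05 is 5.991.
Since 0.132 < 5.991, we fail to reject the null hypothesis — the data are consistent with the 9:6:1 ratio.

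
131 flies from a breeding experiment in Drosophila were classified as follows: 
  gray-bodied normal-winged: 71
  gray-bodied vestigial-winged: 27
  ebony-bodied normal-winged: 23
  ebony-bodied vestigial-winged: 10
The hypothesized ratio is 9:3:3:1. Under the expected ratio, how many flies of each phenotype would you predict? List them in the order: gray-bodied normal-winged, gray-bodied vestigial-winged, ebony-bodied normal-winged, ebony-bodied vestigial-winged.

73.6875, 24.5625, 24.5625, 8.1875

Total ratio parts = 16. Expected numbers out of 131:
  gray-bodied normal-winged: 131 × 9/16 = 73.6875
  gray-bodied vestigial-winged: 131 × 3/16 = 24.5625
  ebony-bodied normal-winged: 131 × 3/16 = 24.5625
  ebony-bodied vestigial-winged: 131 × 1/16 = 8.1875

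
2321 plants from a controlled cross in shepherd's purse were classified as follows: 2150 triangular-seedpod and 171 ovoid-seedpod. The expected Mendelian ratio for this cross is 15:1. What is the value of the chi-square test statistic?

4.947

The 15:1 ratio has 16 parts, so with N = 2321 the expected counts are:
  triangular-seedpod: 2321 × 15/16 = 2175.9375
  ovoid-seedpod: 2321 × 1/16 = 145.0625
χ² = Σ (O − E)² / E
  triangular-seedpod: (2150 − 2175.9375)² / 2175.9375 = 0.3092
  ovoid-seedpod: (171 − 145.0625)² / 145.0625 = 4.6377
χ² = 0.3092 + 4.6377 = 4.9469 ≈ 4.947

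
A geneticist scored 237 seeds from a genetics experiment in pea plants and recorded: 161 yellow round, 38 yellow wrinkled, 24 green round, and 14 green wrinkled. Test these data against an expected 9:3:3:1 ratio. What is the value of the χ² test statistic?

16.127

Expected counts for N = 237 under a 9:3:3:1 ratio (total parts = 16):
  yellow round: 237 × 9/16 = 133.3125
  yellow wrinkled: 237 × 3/16 = 44.4375
  green round: 237 × 3/16 = 44.4375
  green wrinkled: 237 × 1/16 = 14.8125
χ² = Σ (O − E)² / E
  yellow round: (161 − 133.3125)² / 133.3125 = 5.7504
  yellow wrinkled: (38 − 44.4375)² / 44.4375 = 0.9326
  green round: (24 − 44.4375)² / 44.4375 = 9.3995
  green wrinkled: (14 − 14.8125)² / 14.8125 = 0.0446
χ² = 5.7504 + 0.9326 + 9.3995 + 0.0446 = 16.1271 ≈ 16.127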